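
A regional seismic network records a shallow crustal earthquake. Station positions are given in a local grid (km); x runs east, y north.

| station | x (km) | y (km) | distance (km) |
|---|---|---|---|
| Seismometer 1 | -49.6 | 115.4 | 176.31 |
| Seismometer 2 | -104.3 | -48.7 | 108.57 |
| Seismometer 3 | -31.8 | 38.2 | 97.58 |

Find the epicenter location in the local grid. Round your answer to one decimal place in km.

(4.2, -52.5)

Circle about each station: (x + 49.6)² + (y − 115.4)² = 176.31²; (x + 104.3)² + (y + 48.7)² = 108.57²; (x + 31.8)² + (y − 38.2)² = 97.58².
Subtracting the Seismometer 1 equation from the Seismometer 2 and Seismometer 3 equations removes the quadratic terms:
-109.4 x − 328.2 y = 16770.63
35.6 x − 154.4 y = 8256.52
Solving the 2×2 system: x ≈ 4.2, y ≈ -52.5 km.
Check against Seismometer 1 (with the unrounded x, y): √((x + 49.6)²+(y − 115.4)²) = 176.32 ≈ 176.31 km. ✓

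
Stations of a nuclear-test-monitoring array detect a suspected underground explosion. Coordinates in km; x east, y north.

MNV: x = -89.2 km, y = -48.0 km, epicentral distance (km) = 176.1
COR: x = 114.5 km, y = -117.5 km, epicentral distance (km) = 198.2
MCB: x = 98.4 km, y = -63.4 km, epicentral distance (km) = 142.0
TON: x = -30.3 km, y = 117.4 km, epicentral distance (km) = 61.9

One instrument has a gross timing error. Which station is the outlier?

TON

Solve using three stations at a time. Using MNV, COR, MCB (subtract circle equations pairwise → linear system) gives (x, y) ≈ (43.6, 67.6).
Distances from that point to each station vs reported:
  MNV: calculated 176.1 vs reported 176.1 → residual 0.0 km
  COR: calculated 198.2 vs reported 198.2 → residual 0.0 km
  MCB: calculated 141.9 vs reported 142.0 → residual 0.1 km
  TON: calculated 89.2 vs reported 61.9 → residual 27.3 km
MNV, COR, MCB are mutually consistent (residuals ≈ 0); TON is off by 27.3 km.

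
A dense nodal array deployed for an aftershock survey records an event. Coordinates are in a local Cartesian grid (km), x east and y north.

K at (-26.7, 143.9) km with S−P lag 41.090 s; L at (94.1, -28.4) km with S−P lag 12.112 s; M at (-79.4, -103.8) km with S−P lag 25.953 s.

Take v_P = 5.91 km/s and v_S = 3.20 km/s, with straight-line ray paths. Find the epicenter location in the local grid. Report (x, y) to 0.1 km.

Distance from S−P lag: d = Δt · v_P v_S / (v_P − v_S) = Δt · (5.91·3.20)/(5.91−3.20) ≈ 6.9786·Δt.
So d_K = 286.75, d_L = 84.52, d_M = 181.12 km.
Circle about each station: (x + 26.7)² + (y − 143.9)² = 286.75²; (x − 94.1)² + (y + 28.4)² = 84.52²; (x + 79.4)² + (y + 103.8)² = 181.12².
Subtracting the K equation from the L and M equations removes the quadratic terms:
241.6 x − 344.6 y = 63323.20
-105.4 x − 495.4 y = 45079.81
Solving the 2×2 system: x ≈ 101.5, y ≈ -112.6 km.

(101.5, -112.6)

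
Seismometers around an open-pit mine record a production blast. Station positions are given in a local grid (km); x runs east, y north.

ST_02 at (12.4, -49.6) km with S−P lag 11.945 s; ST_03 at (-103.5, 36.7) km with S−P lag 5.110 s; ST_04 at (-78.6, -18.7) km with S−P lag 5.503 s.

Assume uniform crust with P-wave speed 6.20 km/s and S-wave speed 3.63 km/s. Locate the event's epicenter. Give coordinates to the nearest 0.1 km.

x ≈ -60.1 km, y ≈ 25.8 km

Distance from S−P lag: d = Δt · v_P v_S / (v_P − v_S) = Δt · (6.20·3.63)/(6.20−3.63) ≈ 8.7572·Δt.
So d_ST_02 = 104.60, d_ST_03 = 44.75, d_ST_04 = 48.19 km.
Circle about each station: (x − 12.4)² + (y + 49.6)² = 104.60²; (x + 103.5)² + (y − 36.7)² = 44.75²; (x + 78.6)² + (y + 18.7)² = 48.19².
Subtracting the ST_02 equation from the ST_03 and ST_04 equations removes the quadratic terms:
-231.8 x + 172.6 y = 18383.82
-182.0 x + 61.8 y = 12532.61
Solving the 2×2 system: x ≈ -60.1, y ≈ 25.8 km.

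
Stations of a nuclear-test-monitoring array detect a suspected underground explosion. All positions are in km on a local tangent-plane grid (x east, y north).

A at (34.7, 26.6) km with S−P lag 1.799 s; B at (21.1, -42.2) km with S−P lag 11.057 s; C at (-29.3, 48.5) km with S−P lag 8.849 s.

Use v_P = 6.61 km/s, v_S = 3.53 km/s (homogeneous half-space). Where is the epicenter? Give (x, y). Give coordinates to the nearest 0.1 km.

x ≈ 37.2 km, y ≈ 40.0 km

Distance from S−P lag: d = Δt · v_P v_S / (v_P − v_S) = Δt · (6.61·3.53)/(6.61−3.53) ≈ 7.5757·Δt.
So d_A = 13.63, d_B = 83.77, d_C = 67.04 km.
Circle about each station: (x − 34.7)² + (y − 26.6)² = 13.63²; (x − 21.1)² + (y + 42.2)² = 83.77²; (x + 29.3)² + (y − 48.5)² = 67.04².
Subtracting the A equation from the B and C equations removes the quadratic terms:
-27.2 x − 137.6 y = -6517.24
-128.0 x + 43.8 y = -3009.49
Solving the 2×2 system: x ≈ 37.2, y ≈ 40.0 km.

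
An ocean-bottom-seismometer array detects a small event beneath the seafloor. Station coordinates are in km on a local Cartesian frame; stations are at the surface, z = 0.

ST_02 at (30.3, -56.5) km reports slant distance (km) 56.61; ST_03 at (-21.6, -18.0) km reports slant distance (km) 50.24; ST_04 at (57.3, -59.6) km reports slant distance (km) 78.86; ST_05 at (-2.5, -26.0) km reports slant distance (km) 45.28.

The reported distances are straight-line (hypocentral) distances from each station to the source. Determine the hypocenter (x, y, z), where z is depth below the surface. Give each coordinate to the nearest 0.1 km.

x ≈ -11.0 km, y ≈ -49.1 km, depth ≈ 38.0 km

Each station gives a sphere (x−x_i)² + (y−y_i)² + z² = d_i² (stations at z=0).
Subtracting the ST_02 sphere from ST_03 and ST_04: z² cancels, leaving linear equations in x and y:
-103.8 x + 77.0 y = -2639.15
54.0 x − 6.2 y = -289.10
Solving: x ≈ -10.990, y ≈ -49.090 km (keep extra digits for the depth step; rounded: -11.0, -49.1).
Then from the ST_02 sphere: z² = 56.61² − (x − 30.3)² − (y + 56.5)² with x = -10.990, y = -49.090, so z ≈ 38.012 ≈ 38.0 km.
Check against ST_05 (with the unrounded solution): distance 45.28 ≈ 45.28 km. ✓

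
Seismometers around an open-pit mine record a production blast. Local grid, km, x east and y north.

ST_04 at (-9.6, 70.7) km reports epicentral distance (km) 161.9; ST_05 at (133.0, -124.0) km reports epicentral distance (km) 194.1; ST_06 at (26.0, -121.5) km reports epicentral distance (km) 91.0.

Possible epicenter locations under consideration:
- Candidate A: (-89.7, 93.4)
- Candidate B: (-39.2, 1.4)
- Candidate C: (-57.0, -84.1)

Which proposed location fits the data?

Candidate C

For each candidate, compare |candidate − station| to the reported distance:
Candidate A: residuals ST_04 78.6, ST_05 117.1, ST_06 153.1 → max 153.1 km
Candidate B: residuals ST_04 86.5, ST_05 18.9, ST_06 48.1 → max 86.5 km
Candidate C: residuals ST_04 0.0, ST_05 0.0, ST_06 0.0 → max 0.0 km
Only Candidate C has all residuals ≈ 0.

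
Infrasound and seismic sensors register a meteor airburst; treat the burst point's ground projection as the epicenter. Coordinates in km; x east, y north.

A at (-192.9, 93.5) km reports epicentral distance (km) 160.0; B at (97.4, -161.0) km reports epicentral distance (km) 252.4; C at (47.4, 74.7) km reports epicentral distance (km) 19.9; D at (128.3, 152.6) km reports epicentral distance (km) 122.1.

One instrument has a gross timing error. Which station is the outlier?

Solve using three stations at a time. Using B, C, D (subtract circle equations pairwise → linear system) gives (x, y) ≈ (28.7, 81.9).
Distances from that point to each station vs reported:
  A: calculated 221.9 vs reported 160.0 → residual 61.9 km
  B: calculated 252.4 vs reported 252.4 → residual 0.0 km
  C: calculated 20.0 vs reported 19.9 → residual 0.1 km
  D: calculated 122.1 vs reported 122.1 → residual 0.0 km
B, C, D are mutually consistent (residuals ≈ 0); A is off by 61.9 km.

A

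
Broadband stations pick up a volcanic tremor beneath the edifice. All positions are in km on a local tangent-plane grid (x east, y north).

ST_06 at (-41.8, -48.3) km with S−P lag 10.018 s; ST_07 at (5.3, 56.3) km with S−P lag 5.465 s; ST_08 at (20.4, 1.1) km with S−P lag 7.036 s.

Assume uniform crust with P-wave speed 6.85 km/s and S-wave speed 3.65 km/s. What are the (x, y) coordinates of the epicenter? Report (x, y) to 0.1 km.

x ≈ -27.2 km, y ≈ 28.6 km

Distance from S−P lag: d = Δt · v_P v_S / (v_P − v_S) = Δt · (6.85·3.65)/(6.85−3.65) ≈ 7.8133·Δt.
So d_ST_06 = 78.27, d_ST_07 = 42.70, d_ST_08 = 54.97 km.
Circle about each station: (x + 41.8)² + (y + 48.3)² = 78.27²; (x − 5.3)² + (y − 56.3)² = 42.70²; (x − 20.4)² + (y − 1.1)² = 54.97².
Subtracting the ST_06 equation from the ST_07 and ST_08 equations removes the quadratic terms:
94.2 x + 209.2 y = 3420.55
124.4 x + 98.8 y = -558.27
Solving the 2×2 system: x ≈ -27.2, y ≈ 28.6 km.
Check against ST_06 (with the unrounded x, y): √((x + 41.8)²+(y + 48.3)²) = 78.27 ≈ 78.27 km. ✓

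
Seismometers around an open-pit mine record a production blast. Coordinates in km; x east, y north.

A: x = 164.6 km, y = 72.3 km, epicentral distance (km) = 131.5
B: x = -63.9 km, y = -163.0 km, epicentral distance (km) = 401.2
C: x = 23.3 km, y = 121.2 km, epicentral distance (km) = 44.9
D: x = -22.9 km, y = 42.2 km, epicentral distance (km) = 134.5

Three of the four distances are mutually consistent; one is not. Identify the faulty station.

Solve using three stations at a time. Using A, C, D (subtract circle equations pairwise → linear system) gives (x, y) ≈ (58.2, 149.5).
Distances from that point to each station vs reported:
  A: calculated 131.5 vs reported 131.5 → residual 0.0 km
  B: calculated 335.5 vs reported 401.2 → residual 65.7 km
  C: calculated 44.9 vs reported 44.9 → residual 0.0 km
  D: calculated 134.5 vs reported 134.5 → residual 0.0 km
A, C, D are mutually consistent (residuals ≈ 0); B is off by 65.7 km.

B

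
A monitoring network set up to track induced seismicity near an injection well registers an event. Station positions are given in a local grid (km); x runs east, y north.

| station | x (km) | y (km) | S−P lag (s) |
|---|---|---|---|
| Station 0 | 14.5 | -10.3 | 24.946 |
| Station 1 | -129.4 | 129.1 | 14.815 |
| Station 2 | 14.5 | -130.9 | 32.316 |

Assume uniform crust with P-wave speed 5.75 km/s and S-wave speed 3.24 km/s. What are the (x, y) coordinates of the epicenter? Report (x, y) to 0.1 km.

Distance from S−P lag: d = Δt · v_P v_S / (v_P − v_S) = Δt · (5.75·3.24)/(5.75−3.24) ≈ 7.4223·Δt.
So d_Station 0 = 185.16, d_Station 1 = 109.96, d_Station 2 = 239.86 km.
Circle about each station: (x − 14.5)² + (y + 10.3)² = 185.16²; (x + 129.4)² + (y − 129.1)² = 109.96²; (x − 14.5)² + (y + 130.9)² = 239.86².
Subtracting the Station 0 equation from the Station 1 and Station 2 equations removes the quadratic terms:
-287.8 x + 278.8 y = 55287.85
0.0 x − 241.2 y = -6219.87
Solving the 2×2 system: x ≈ -167.1, y ≈ 25.8 km.

(-167.1, 25.8)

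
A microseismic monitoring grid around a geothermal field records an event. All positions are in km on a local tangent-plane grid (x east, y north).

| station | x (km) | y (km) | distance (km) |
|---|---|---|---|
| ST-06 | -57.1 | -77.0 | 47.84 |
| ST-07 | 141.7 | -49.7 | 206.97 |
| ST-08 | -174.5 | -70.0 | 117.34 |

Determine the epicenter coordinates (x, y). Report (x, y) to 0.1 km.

-64.3 km east, -29.7 km north

Circle about each station: (x + 57.1)² + (y + 77.0)² = 47.84²; (x − 141.7)² + (y + 49.7)² = 206.97²; (x + 174.5)² + (y + 70.0)² = 117.34².
Subtracting pairs of circle equations eliminates x²+y² and gives linear equations (the radical axes):
397.6 x + 54.6 y = -27188.35
-234.8 x + 14.0 y = 14680.83
Solving the 2×2 system: x ≈ -64.3, y ≈ -29.7 km.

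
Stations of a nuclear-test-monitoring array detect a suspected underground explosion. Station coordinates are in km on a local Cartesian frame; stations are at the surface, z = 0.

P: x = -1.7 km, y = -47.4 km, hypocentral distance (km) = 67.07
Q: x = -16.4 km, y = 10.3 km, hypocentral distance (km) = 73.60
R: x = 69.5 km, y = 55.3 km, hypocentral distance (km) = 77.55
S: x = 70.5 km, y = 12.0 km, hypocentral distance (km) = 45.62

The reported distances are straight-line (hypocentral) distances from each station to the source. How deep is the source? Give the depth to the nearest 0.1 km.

Each station gives a sphere (x−x_i)² + (y−y_i)² + z² = d_i² (stations at z=0).
Subtracting the P sphere from Q and R: z² cancels, leaving linear equations in x and y:
-29.4 x + 115.4 y = -2793.18
142.4 x + 205.4 y = 4123.07
Solving: x ≈ 46.704, y ≈ -12.306 km (keep extra digits for the depth step; rounded: 46.7, -12.3).
Then from the P sphere: z² = 67.07² − (x + 1.7)² − (y + 47.4)² with x = 46.704, y = -12.306, so z ≈ 30.395 ≈ 30.4 km.

z ≈ 30.4 km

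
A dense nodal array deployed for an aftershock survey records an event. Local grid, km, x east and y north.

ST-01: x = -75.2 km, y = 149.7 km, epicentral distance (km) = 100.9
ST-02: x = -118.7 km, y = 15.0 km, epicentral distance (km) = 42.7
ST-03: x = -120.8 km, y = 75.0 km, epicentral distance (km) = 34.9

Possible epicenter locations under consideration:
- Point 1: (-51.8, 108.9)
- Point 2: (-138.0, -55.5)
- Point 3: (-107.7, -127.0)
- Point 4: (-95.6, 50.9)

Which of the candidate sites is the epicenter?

For each candidate, compare |candidate − station| to the reported distance:
Point 1: residuals ST-01 53.9, ST-02 72.6, ST-03 42.0 → max 72.6 km
Point 2: residuals ST-01 113.7, ST-02 30.4, ST-03 96.7 → max 113.7 km
Point 3: residuals ST-01 177.7, ST-02 99.7, ST-03 167.5 → max 177.7 km
Point 4: residuals ST-01 0.0, ST-02 0.0, ST-03 0.0 → max 0.0 km
Only Point 4 has all residuals ≈ 0.

Point 4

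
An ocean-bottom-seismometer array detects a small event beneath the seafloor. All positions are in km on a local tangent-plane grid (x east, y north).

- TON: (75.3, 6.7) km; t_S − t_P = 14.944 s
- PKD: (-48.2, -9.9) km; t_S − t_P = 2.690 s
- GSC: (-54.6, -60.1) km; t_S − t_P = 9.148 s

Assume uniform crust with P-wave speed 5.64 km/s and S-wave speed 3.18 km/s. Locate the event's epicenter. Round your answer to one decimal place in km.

x ≈ -33.6 km, y ≈ 3.2 km

Distance from S−P lag: d = Δt · v_P v_S / (v_P − v_S) = Δt · (5.64·3.18)/(5.64−3.18) ≈ 7.2907·Δt.
So d_TON = 108.95, d_PKD = 19.61, d_GSC = 66.70 km.
Circle about each station: (x − 75.3)² + (y − 6.7)² = 108.95²; (x + 48.2)² + (y + 9.9)² = 19.61²; (x + 54.6)² + (y + 60.1)² = 66.70².
Subtracting the TON equation from the PKD and GSC equations removes the quadratic terms:
-247.0 x − 33.2 y = 8191.82
-259.8 x − 133.6 y = 8299.40
Solving the 2×2 system: x ≈ -33.6, y ≈ 3.2 km.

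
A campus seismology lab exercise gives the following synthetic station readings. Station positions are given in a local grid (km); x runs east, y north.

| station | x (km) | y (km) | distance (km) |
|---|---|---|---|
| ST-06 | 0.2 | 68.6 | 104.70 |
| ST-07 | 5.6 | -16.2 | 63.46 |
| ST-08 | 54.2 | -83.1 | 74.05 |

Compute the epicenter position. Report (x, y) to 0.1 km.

Circle about each station: (x − 0.2)² + (y − 68.6)² = 104.70²; (x − 5.6)² + (y + 16.2)² = 63.46²; (x − 54.2)² + (y + 83.1)² = 74.05².
Subtracting pairs of circle equations eliminates x²+y² and gives linear equations (the radical axes):
10.8 x − 169.6 y = 2522.72
108.0 x − 303.4 y = 10615.94
Solving the 2×2 system: x ≈ 68.8, y ≈ -10.5 km.

(68.8, -10.5)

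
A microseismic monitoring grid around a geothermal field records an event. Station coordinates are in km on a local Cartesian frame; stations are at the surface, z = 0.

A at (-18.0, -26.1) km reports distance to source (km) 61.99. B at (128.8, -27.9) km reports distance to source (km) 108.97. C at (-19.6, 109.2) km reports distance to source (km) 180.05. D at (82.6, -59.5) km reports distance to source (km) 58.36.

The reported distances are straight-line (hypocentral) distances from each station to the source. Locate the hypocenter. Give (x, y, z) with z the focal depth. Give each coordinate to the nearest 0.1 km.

(27.6, -63.5, 19.1)

Each station gives a sphere (x−x_i)² + (y−y_i)² + z² = d_i² (stations at z=0).
Subtracting the A sphere from B and C: z² cancels, leaving linear equations in x and y:
293.6 x − 3.6 y = 8330.94
-3.2 x + 270.6 y = -17271.65
Solving: x ≈ 27.597, y ≈ -63.501 km (keep extra digits for the depth step; rounded: 27.6, -63.5).
Then from the A sphere: z² = 61.99² − (x + 18.0)² − (y + 26.1)² with x = 27.597, y = -63.501, so z ≈ 19.101 ≈ 19.1 km.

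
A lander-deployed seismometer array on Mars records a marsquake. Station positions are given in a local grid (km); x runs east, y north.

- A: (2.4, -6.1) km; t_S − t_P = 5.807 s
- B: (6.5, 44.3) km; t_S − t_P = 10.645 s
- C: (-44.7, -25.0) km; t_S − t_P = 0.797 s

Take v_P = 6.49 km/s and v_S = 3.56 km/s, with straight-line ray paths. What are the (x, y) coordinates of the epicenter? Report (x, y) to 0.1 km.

Distance from S−P lag: d = Δt · v_P v_S / (v_P − v_S) = Δt · (6.49·3.56)/(6.49−3.56) ≈ 7.8855·Δt.
So d_A = 45.79, d_B = 83.94, d_C = 6.28 km.
Circle about each station: (x − 2.4)² + (y + 6.1)² = 45.79²; (x − 6.5)² + (y − 44.3)² = 83.94²; (x + 44.7)² + (y + 25.0)² = 6.28².
Subtracting the A equation from the B and C equations removes the quadratic terms:
8.2 x + 100.8 y = -2987.43
-94.2 x − 37.8 y = 4637.41
Solving the 2×2 system: x ≈ -38.6, y ≈ -26.5 km.

-38.6 km east, -26.5 km north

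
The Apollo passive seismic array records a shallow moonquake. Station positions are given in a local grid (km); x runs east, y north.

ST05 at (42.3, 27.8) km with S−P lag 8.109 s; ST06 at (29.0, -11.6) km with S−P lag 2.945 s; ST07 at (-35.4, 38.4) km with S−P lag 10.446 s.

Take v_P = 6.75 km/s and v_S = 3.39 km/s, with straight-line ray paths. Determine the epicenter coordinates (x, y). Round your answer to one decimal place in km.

Distance from S−P lag: d = Δt · v_P v_S / (v_P − v_S) = Δt · (6.75·3.39)/(6.75−3.39) ≈ 6.8103·Δt.
So d_ST05 = 55.22, d_ST06 = 20.06, d_ST07 = 71.14 km.
Circle about each station: (x − 42.3)² + (y − 27.8)² = 55.22²; (x − 29.0)² + (y + 11.6)² = 20.06²; (x + 35.4)² + (y − 38.4)² = 71.14².
Subtracting the ST05 equation from the ST06 and ST07 equations removes the quadratic terms:
-26.6 x − 78.8 y = 1060.27
-155.4 x + 21.2 y = -1846.06
Solving the 2×2 system: x ≈ 9.6, y ≈ -16.7 km.

9.6 km east, -16.7 km north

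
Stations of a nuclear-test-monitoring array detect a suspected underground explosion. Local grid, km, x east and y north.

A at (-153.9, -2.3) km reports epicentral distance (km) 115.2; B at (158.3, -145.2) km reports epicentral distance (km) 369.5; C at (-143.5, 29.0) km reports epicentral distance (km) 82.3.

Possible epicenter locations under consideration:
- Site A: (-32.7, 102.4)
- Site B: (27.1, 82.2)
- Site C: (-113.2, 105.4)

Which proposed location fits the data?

For each candidate, compare |candidate − station| to the reported distance:
Site A: residuals A 45.0, B 56.8, C 50.6 → max 56.8 km
Site B: residuals A 84.6, B 107.0, C 96.4 → max 107.0 km
Site C: residuals A 0.1, B 0.0, C 0.1 → max 0.1 km
Only Site C has all residuals ≈ 0.

Site C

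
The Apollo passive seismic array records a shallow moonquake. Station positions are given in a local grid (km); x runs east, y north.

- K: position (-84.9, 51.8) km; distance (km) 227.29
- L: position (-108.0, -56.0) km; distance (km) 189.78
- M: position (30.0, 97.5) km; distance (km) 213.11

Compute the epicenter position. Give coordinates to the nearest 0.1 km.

(73.6, -111.1)

Circle about each station: (x + 84.9)² + (y − 51.8)² = 227.29²; (x + 108.0)² + (y + 56.0)² = 189.78²; (x − 30.0)² + (y − 97.5)² = 213.11².
Subtracting pairs of circle equations eliminates x²+y² and gives linear equations (the radical axes):
-46.2 x − 215.6 y = 20553.05
229.8 x + 91.4 y = 6759.87
Solving the 2×2 system: x ≈ 73.6, y ≈ -111.1 km.
Check against K (with the unrounded x, y): √((x + 84.9)²+(y − 51.8)²) = 227.29 ≈ 227.29 km. ✓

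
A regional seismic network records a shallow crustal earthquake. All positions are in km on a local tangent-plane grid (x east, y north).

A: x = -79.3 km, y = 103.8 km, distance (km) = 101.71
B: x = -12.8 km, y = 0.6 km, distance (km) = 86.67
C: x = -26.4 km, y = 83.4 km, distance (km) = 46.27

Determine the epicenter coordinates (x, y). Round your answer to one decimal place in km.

19.8 km east, 80.9 km north

Circle about each station: (x + 79.3)² + (y − 103.8)² = 101.71²; (x + 12.8)² + (y − 0.6)² = 86.67²; (x + 26.4)² + (y − 83.4)² = 46.27².
Subtracting the A equation from the B and C equations removes the quadratic terms:
133.0 x − 206.4 y = -14065.49
105.8 x − 40.8 y = -1206.40
Solving the 2×2 system: x ≈ 19.8, y ≈ 80.9 km.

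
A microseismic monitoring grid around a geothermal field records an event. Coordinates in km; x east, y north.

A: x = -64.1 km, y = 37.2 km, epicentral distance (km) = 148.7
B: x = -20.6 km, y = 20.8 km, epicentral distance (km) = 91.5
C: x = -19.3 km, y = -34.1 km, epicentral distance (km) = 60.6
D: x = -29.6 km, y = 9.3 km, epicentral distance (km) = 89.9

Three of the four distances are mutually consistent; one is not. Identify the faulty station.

Solve using three stations at a time. Using B, C, D (subtract circle equations pairwise → linear system) gives (x, y) ≈ (39.4, -48.0).
Distances from that point to each station vs reported:
  A: calculated 134.1 vs reported 148.7 → residual 14.6 km
  B: calculated 91.3 vs reported 91.5 → residual 0.2 km
  C: calculated 60.3 vs reported 60.6 → residual 0.3 km
  D: calculated 89.7 vs reported 89.9 → residual 0.2 km
B, C, D are mutually consistent (residuals ≈ 0); A is off by 14.6 km.

A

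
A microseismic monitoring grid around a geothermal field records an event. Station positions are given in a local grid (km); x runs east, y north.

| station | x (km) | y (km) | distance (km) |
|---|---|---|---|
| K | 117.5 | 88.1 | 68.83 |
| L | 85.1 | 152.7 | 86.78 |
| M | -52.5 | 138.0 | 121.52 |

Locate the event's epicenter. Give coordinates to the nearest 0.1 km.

x ≈ 50.3 km, y ≈ 73.2 km

Circle about each station: (x − 117.5)² + (y − 88.1)² = 68.83²; (x − 85.1)² + (y − 152.7)² = 86.78²; (x + 52.5)² + (y − 138.0)² = 121.52².
Subtracting the K equation from the L and M equations removes the quadratic terms:
-64.8 x + 129.2 y = 6198.24
-340.0 x + 99.8 y = -9797.15
Solving the 2×2 system: x ≈ 50.3, y ≈ 73.2 km.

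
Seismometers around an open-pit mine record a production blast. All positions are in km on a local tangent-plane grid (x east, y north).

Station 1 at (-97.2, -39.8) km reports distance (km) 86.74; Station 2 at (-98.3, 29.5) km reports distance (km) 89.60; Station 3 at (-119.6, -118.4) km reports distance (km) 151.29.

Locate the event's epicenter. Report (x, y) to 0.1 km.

Circle about each station: (x + 97.2)² + (y + 39.8)² = 86.74²; (x + 98.3)² + (y − 29.5)² = 89.60²; (x + 119.6)² + (y + 118.4)² = 151.29².
Subtracting pairs of circle equations eliminates x²+y² and gives linear equations (the radical axes):
-2.2 x + 138.6 y = -1003.07
-44.8 x − 157.2 y = 1926.00
Solving the 2×2 system: x ≈ -16.7, y ≈ -7.5 km.

x ≈ -16.7 km, y ≈ -7.5 km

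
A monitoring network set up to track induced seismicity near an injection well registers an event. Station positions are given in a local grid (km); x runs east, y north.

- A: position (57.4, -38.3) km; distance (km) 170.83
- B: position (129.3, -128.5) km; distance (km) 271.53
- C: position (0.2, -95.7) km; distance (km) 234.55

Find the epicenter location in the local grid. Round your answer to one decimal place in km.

54.4 km east, 132.5 km north

Circle about each station: (x − 57.4)² + (y + 38.3)² = 170.83²; (x − 129.3)² + (y + 128.5)² = 271.53²; (x − 0.2)² + (y + 95.7)² = 234.55².
Subtracting the A equation from the B and C equations removes the quadratic terms:
143.8 x − 180.4 y = -16076.56
-114.4 x − 114.8 y = -21433.93
Solving the 2×2 system: x ≈ 54.4, y ≈ 132.5 km.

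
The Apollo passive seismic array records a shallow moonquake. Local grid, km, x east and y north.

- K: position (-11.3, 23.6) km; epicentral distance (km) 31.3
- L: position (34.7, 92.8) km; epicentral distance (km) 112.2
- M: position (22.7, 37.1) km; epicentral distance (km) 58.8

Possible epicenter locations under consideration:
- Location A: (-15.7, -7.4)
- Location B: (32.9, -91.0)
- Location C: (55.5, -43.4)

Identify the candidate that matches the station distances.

Location A

For each candidate, compare |candidate − station| to the reported distance:
Location A: residuals K 0.0, L 0.0, M 0.0 → max 0.0 km
Location B: residuals K 91.5, L 71.6, M 69.7 → max 91.5 km
Location C: residuals K 63.3, L 25.6, M 28.1 → max 63.3 km
Only Location A has all residuals ≈ 0.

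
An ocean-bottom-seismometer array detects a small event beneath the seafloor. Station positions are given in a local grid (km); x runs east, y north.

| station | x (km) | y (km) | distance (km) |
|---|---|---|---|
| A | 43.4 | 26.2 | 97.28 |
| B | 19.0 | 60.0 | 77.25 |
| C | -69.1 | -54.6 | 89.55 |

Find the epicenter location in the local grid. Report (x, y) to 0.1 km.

(-53.6, 33.6)

Circle about each station: (x − 43.4)² + (y − 26.2)² = 97.28²; (x − 19.0)² + (y − 60.0)² = 77.25²; (x + 69.1)² + (y + 54.6)² = 89.55².
Subtracting pairs of circle equations eliminates x²+y² and gives linear equations (the radical axes):
-48.8 x + 67.6 y = 4886.84
-225.0 x − 161.6 y = 6630.17
Solving the 2×2 system: x ≈ -53.6, y ≈ 33.6 km.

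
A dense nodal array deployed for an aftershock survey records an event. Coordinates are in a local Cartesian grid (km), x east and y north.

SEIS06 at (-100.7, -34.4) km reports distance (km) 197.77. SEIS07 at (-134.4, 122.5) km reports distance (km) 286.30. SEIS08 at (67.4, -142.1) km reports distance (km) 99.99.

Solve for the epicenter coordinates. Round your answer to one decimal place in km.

Circle about each station: (x + 100.7)² + (y + 34.4)² = 197.77²; (x + 134.4)² + (y − 122.5)² = 286.30²; (x − 67.4)² + (y + 142.1)² = 99.99².
Subtracting the SEIS06 equation from the SEIS07 and SEIS08 equations removes the quadratic terms:
-67.4 x + 313.8 y = -21108.96
336.2 x − 215.4 y = 42526.29
Solving the 2×2 system: x ≈ 96.7, y ≈ -46.5 km.

(96.7, -46.5)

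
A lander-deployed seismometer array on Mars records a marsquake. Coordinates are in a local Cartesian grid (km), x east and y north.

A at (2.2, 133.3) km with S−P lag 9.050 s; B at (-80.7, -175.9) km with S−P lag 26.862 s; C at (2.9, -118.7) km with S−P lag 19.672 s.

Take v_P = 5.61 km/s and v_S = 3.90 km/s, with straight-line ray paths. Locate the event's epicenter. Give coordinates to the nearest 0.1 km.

(114.9, 106.7)

Distance from S−P lag: d = Δt · v_P v_S / (v_P − v_S) = Δt · (5.61·3.90)/(5.61−3.90) ≈ 12.7947·Δt.
So d_A = 115.79, d_B = 343.69, d_C = 251.70 km.
Circle about each station: (x − 2.2)² + (y − 133.3)² = 115.79²; (x + 80.7)² + (y + 175.9)² = 343.69²; (x − 2.9)² + (y + 118.7)² = 251.70².
Subtracting the A equation from the B and C equations removes the quadratic terms:
-165.8 x − 618.4 y = -85035.92
1.4 x − 504.0 y = -53621.20
Solving the 2×2 system: x ≈ 114.9, y ≈ 106.7 km.
Check against A (with the unrounded x, y): √((x − 2.2)²+(y − 133.3)²) = 115.77 ≈ 115.79 km. ✓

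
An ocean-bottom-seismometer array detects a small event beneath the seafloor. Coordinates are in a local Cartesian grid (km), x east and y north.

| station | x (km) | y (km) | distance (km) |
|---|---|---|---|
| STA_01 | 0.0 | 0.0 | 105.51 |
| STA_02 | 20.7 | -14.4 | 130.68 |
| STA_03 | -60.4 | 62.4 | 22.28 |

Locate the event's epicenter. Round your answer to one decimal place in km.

Circle about each station: x² + y² = 105.51²; (x − 20.7)² + (y + 14.4)² = 130.68²; (x + 60.4)² + (y − 62.4)² = 22.28².
Subtracting the STA_01 equation from the STA_02 and STA_03 equations removes the quadratic terms:
41.4 x − 28.8 y = -5309.05
-120.8 x + 124.8 y = 18177.88
Solving the 2×2 system: x ≈ -82.4, y ≈ 65.9 km.

(-82.4, 65.9)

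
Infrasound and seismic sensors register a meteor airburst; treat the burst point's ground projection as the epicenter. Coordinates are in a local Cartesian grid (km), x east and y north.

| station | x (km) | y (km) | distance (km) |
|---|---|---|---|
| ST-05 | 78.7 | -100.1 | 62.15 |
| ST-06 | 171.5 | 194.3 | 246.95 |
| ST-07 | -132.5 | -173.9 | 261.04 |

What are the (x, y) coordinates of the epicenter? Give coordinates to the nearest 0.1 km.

x ≈ 91.1 km, y ≈ -39.2 km

Circle about each station: (x − 78.7)² + (y + 100.1)² = 62.15²; (x − 171.5)² + (y − 194.3)² = 246.95²; (x + 132.5)² + (y + 173.9)² = 261.04².
Subtracting pairs of circle equations eliminates x²+y² and gives linear equations (the radical axes):
185.6 x + 588.8 y = -6170.64
-422.4 x − 147.6 y = -32695.50
Solving the 2×2 system: x ≈ 91.1, y ≈ -39.2 km.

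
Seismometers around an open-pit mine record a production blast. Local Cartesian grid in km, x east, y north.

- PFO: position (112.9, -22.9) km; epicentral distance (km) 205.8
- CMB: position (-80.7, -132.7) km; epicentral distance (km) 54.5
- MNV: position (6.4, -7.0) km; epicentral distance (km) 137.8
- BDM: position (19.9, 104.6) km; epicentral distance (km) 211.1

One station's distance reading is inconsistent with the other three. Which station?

Solve using three stations at a time. Using PFO, CMB, BDM (subtract circle equations pairwise → linear system) gives (x, y) ≈ (-85.3, -78.4).
Distances from that point to each station vs reported:
  PFO: calculated 205.8 vs reported 205.8 → residual 0.0 km
  CMB: calculated 54.5 vs reported 54.5 → residual 0.0 km
  MNV: calculated 116.2 vs reported 137.8 → residual 21.6 km
  BDM: calculated 211.1 vs reported 211.1 → residual 0.0 km
PFO, CMB, BDM are mutually consistent (residuals ≈ 0); MNV is off by 21.6 km.

MNV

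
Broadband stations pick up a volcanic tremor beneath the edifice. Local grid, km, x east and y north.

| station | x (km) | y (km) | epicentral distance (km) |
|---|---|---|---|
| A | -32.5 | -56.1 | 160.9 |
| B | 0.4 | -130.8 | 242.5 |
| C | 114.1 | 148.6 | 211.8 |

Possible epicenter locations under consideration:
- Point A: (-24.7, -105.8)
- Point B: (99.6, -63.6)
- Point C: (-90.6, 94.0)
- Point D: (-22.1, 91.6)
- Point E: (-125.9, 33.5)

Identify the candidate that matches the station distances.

Point C

For each candidate, compare |candidate − station| to the reported distance:
Point A: residuals A 110.6, B 207.1, C 78.0 → max 207.1 km
Point B: residuals A 28.6, B 122.7, C 0.9 → max 122.7 km
Point C: residuals A 0.1, B 0.0, C 0.1 → max 0.1 km
Point D: residuals A 12.8, B 19.0, C 64.2 → max 64.2 km
Point E: residuals A 31.5, B 35.3, C 54.4 → max 54.4 km
Only Point C has all residuals ≈ 0.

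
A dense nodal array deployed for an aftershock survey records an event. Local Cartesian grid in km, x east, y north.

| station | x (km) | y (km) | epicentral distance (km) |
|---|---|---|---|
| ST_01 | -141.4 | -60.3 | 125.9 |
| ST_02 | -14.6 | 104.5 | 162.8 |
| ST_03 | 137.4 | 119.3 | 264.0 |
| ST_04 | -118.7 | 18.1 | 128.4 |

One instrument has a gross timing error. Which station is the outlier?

ST_03

Solve using three stations at a time. Using ST_01, ST_02, ST_04 (subtract circle equations pairwise → linear system) gives (x, y) ≈ (-15.5, -58.3).
Distances from that point to each station vs reported:
  ST_01: calculated 125.9 vs reported 125.9 → residual 0.0 km
  ST_02: calculated 162.8 vs reported 162.8 → residual 0.0 km
  ST_03: calculated 234.4 vs reported 264.0 → residual 29.6 km
  ST_04: calculated 128.4 vs reported 128.4 → residual 0.0 km
ST_01, ST_02, ST_04 are mutually consistent (residuals ≈ 0); ST_03 is off by 29.6 km.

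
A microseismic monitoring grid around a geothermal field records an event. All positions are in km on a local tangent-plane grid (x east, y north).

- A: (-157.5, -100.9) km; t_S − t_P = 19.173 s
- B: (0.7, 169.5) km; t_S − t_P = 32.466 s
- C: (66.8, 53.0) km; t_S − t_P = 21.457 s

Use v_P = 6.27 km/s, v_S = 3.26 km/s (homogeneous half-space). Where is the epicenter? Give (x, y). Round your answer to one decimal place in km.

Distance from S−P lag: d = Δt · v_P v_S / (v_P − v_S) = Δt · (6.27·3.26)/(6.27−3.26) ≈ 6.7908·Δt.
So d_A = 130.20, d_B = 220.47, d_C = 145.71 km.
Circle about each station: (x + 157.5)² + (y + 100.9)² = 130.20²; (x − 0.7)² + (y − 169.5)² = 220.47²; (x − 66.8)² + (y − 53.0)² = 145.71².
Subtracting pairs of circle equations eliminates x²+y² and gives linear equations (the radical axes):
316.4 x + 540.8 y = -37911.30
448.6 x + 307.8 y = -31995.18
Solving the 2×2 system: x ≈ -38.8, y ≈ -47.4 km.

(-38.8, -47.4)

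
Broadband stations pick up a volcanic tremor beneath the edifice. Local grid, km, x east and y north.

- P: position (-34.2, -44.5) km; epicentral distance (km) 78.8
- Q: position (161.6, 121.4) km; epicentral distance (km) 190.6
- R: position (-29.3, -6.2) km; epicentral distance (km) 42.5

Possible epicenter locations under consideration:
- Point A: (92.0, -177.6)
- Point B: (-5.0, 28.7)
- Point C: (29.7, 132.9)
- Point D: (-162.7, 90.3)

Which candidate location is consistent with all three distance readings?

Point B

For each candidate, compare |candidate − station| to the reported distance:
Point A: residuals P 104.6, Q 116.4, R 167.5 → max 167.5 km
Point B: residuals P 0.0, Q 0.1, R 0.0 → max 0.1 km
Point C: residuals P 109.8, Q 58.2, R 108.6 → max 109.8 km
Point D: residuals P 107.4, Q 135.2, R 122.1 → max 135.2 km
Only Point B has all residuals ≈ 0.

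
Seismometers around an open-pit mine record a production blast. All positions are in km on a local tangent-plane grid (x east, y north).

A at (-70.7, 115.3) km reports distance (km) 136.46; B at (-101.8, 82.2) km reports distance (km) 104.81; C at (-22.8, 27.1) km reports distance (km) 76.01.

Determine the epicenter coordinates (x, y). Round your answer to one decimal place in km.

-81.9 km east, -20.7 km north

Circle about each station: (x + 70.7)² + (y − 115.3)² = 136.46²; (x + 101.8)² + (y − 82.2)² = 104.81²; (x + 22.8)² + (y − 27.1)² = 76.01².
Subtracting the A equation from the B and C equations removes the quadratic terms:
-62.2 x − 66.2 y = 6463.70
95.8 x − 176.4 y = -4194.52
Solving the 2×2 system: x ≈ -81.9, y ≈ -20.7 km.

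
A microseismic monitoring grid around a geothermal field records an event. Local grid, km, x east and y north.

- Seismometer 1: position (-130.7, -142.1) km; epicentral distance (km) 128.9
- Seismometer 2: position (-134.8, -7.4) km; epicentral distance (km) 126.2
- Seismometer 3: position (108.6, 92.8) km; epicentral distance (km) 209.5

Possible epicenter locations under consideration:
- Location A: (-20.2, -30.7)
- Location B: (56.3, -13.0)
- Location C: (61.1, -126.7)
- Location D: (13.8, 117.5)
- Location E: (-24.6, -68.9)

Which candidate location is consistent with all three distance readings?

Location E

For each candidate, compare |candidate − station| to the reported distance:
Location A: residuals Seismometer 1 28.0, Seismometer 2 9.3, Seismometer 3 31.1 → max 31.1 km
Location B: residuals Seismometer 1 98.3, Seismometer 2 65.0, Seismometer 3 91.5 → max 98.3 km
Location C: residuals Seismometer 1 63.5, Seismometer 2 103.2, Seismometer 3 15.1 → max 103.2 km
Location D: residuals Seismometer 1 168.2, Seismometer 2 67.9, Seismometer 3 111.5 → max 168.2 km
Location E: residuals Seismometer 1 0.0, Seismometer 2 0.0, Seismometer 3 0.0 → max 0.0 km
Only Location E has all residuals ≈ 0.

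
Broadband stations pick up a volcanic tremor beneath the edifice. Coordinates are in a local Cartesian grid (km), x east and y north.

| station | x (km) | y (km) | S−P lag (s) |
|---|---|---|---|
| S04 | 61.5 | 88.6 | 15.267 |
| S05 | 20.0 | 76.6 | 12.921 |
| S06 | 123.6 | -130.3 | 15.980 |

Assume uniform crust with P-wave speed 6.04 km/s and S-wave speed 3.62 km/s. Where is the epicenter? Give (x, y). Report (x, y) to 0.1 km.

Distance from S−P lag: d = Δt · v_P v_S / (v_P − v_S) = Δt · (6.04·3.62)/(6.04−3.62) ≈ 9.0350·Δt.
So d_S04 = 137.94, d_S05 = 116.74, d_S06 = 144.38 km.
Circle about each station: (x − 61.5)² + (y − 88.6)² = 137.94²; (x − 20.0)² + (y − 76.6)² = 116.74²; (x − 123.6)² + (y + 130.3)² = 144.38².
Subtracting the S04 equation from the S05 and S06 equations removes the quadratic terms:
-83.0 x − 24.0 y = 34.57
124.2 x − 437.8 y = 18804.70
Solving the 2×2 system: x ≈ 11.1, y ≈ -39.8 km.
Check against S04 (with the unrounded x, y): √((x − 61.5)²+(y − 88.6)²) = 137.94 ≈ 137.94 km. ✓

11.1 km east, -39.8 km north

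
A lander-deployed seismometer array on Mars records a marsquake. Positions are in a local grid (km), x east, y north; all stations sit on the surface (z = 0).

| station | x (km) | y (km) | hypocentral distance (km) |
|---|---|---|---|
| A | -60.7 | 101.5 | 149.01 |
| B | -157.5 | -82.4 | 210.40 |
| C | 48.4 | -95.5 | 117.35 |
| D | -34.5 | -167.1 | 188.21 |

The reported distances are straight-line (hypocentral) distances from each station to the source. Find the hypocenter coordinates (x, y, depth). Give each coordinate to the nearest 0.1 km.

Each station gives a sphere (x−x_i)² + (y−y_i)² + z² = d_i² (stations at z=0).
Subtracting the A sphere from B and C: z² cancels, leaving linear equations in x and y:
-193.6 x − 367.8 y = -4454.91
218.2 x − 394.0 y = 5909.03
Solving: x ≈ 25.098, y ≈ -1.098 km (keep extra digits for the depth step; rounded: 25.1, -1.1).
Then from the A sphere: z² = 149.01² − (x + 60.7)² − (y − 101.5)² with x = 25.098, y = -1.098, so z ≈ 65.699 ≈ 65.7 km.

x ≈ 25.1 km, y ≈ -1.1 km, depth ≈ 65.7 km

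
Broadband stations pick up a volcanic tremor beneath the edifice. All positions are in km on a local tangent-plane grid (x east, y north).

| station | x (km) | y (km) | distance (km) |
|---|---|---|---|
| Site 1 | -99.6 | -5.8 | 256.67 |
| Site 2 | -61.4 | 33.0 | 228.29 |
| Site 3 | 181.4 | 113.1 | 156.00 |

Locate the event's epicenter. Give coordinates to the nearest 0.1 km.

(154.7, -40.6)

Circle about each station: (x + 99.6)² + (y + 5.8)² = 256.67²; (x + 61.4)² + (y − 33.0)² = 228.29²; (x − 181.4)² + (y − 113.1)² = 156.00².
Subtracting pairs of circle equations eliminates x²+y² and gives linear equations (the radical axes):
76.4 x + 77.6 y = 8668.32
562.0 x + 237.8 y = 77287.26
Solving the 2×2 system: x ≈ 154.7, y ≈ -40.6 km.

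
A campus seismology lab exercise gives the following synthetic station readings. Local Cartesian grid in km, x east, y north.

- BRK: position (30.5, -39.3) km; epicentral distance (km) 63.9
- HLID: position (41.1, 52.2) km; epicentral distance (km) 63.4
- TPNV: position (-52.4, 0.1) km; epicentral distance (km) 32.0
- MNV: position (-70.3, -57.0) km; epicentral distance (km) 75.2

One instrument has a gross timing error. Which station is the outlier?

Solve using three stations at a time. Using BRK, TPNV, MNV (subtract circle equations pairwise → linear system) gives (x, y) ≈ (-20.4, -0.7).
Distances from that point to each station vs reported:
  BRK: calculated 63.9 vs reported 63.9 → residual 0.0 km
  HLID: calculated 81.2 vs reported 63.4 → residual 17.8 km
  TPNV: calculated 32.0 vs reported 32.0 → residual 0.0 km
  MNV: calculated 75.2 vs reported 75.2 → residual 0.0 km
BRK, TPNV, MNV are mutually consistent (residuals ≈ 0); HLID is off by 17.8 km.

HLID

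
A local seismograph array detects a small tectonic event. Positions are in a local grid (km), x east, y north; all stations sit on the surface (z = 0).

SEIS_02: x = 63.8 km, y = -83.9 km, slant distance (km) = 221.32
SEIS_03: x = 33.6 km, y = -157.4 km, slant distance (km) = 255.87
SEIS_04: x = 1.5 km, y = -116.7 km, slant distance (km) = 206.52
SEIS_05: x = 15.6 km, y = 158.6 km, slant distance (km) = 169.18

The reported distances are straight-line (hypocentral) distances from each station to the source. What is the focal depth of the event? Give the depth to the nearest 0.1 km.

65.3 km

Each station gives a sphere (x−x_i)² + (y−y_i)² + z² = d_i² (stations at z=0).
Subtracting the SEIS_02 sphere from SEIS_03 and SEIS_04: z² cancels, leaving linear equations in x and y:
-60.4 x − 147.0 y = -1692.84
-124.6 x − 65.6 y = 8843.52
Solving: x ≈ -98.304, y ≈ 51.907 km (keep extra digits for the depth step; rounded: -98.3, 51.9).
Then from the SEIS_02 sphere: z² = 221.32² − (x − 63.8)² − (y + 83.9)² with x = -98.304, y = 51.907, so z ≈ 65.279 ≈ 65.3 km.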